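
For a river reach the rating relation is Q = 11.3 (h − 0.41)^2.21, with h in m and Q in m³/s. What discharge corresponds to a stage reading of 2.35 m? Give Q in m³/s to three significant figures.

Q = 11.3 × (2.35 − 0.41)^2.21 = 11.3 × 1.94^2.21 = 48.88 m³/s

48.9 m³/s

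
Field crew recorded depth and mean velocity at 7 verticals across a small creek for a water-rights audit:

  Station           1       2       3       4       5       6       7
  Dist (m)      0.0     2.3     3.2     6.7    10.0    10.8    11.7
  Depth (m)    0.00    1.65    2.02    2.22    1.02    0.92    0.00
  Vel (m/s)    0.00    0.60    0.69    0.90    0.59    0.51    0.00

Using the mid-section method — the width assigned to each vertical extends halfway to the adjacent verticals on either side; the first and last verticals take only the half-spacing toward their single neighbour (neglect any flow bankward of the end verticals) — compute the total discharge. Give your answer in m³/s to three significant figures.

w_2 = (3.2 − 0.0)/2 = 1.6 m; q_2 = 0.60 × 1.65 × 1.6 = 1.584 m³/s
w_3 = (6.7 − 2.3)/2 = 2.2 m; q_3 = 0.69 × 2.02 × 2.2 = 3.066 m³/s
w_4 = (10.0 − 3.2)/2 = 3.4 m; q_4 = 0.90 × 2.22 × 3.4 = 6.793 m³/s
w_5 = (10.8 − 6.7)/2 = 2.05 m; q_5 = 0.59 × 1.02 × 2.05 = 1.234 m³/s
w_6 = (11.7 − 10.0)/2 = 0.85 m; q_6 = 0.51 × 0.92 × 0.85 = 0.3988 m³/s
Stations 1, 7 contribute zero (depth or velocity is 0).
Q = Σ qᵢ = 13.08 m³/s

13.1 m³/s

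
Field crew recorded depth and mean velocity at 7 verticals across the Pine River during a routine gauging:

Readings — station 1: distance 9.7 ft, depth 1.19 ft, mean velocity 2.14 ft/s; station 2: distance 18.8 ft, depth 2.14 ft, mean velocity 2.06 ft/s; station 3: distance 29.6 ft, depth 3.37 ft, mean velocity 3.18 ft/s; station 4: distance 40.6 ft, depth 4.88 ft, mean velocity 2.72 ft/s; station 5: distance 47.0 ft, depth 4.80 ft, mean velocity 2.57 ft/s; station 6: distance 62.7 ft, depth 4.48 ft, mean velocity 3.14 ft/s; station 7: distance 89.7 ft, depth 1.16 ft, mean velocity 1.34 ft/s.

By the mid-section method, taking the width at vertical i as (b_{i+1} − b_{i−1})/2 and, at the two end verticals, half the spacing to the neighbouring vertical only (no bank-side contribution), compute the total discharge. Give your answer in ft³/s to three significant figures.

745 ft³/s

w_1 = (18.8 − 9.7)/2 = 4.55 ft; q_1 = 2.14 × 1.19 × 4.55 = 11.59 ft³/s
w_2 = (29.6 − 9.7)/2 = 9.95 ft; q_2 = 2.06 × 2.14 × 9.95 = 43.86 ft³/s
w_3 = (40.6 − 18.8)/2 = 10.9 ft; q_3 = 3.18 × 3.37 × 10.9 = 116.8 ft³/s
w_4 = (47.0 − 29.6)/2 = 8.7 ft; q_4 = 2.72 × 4.88 × 8.7 = 115.5 ft³/s
w_5 = (62.7 − 40.6)/2 = 11.05 ft; q_5 = 2.57 × 4.80 × 11.05 = 136.3 ft³/s
w_6 = (89.7 − 47.0)/2 = 21.35 ft; q_6 = 3.14 × 4.48 × 21.35 = 300.3 ft³/s
w_7 = (89.7 − 62.7)/2 = 13.5 ft; q_7 = 1.34 × 1.16 × 13.5 = 20.98 ft³/s
Q = Σ qᵢ = 745.4 ft³/s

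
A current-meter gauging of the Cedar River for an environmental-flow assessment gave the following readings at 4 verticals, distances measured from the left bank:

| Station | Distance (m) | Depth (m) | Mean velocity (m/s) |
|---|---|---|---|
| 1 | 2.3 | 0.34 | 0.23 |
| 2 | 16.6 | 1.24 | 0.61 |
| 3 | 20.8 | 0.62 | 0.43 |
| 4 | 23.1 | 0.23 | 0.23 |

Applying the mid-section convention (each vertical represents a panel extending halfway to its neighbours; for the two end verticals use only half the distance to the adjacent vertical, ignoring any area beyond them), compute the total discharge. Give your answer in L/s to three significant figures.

8480 L/s

w_1 = (16.6 − 2.3)/2 = 7.15 m; q_1 = 0.23 × 0.34 × 7.15 = 0.5591 m³/s
w_2 = (20.8 − 2.3)/2 = 9.25 m; q_2 = 0.61 × 1.24 × 9.25 = 6.997 m³/s
w_3 = (23.1 − 16.6)/2 = 3.25 m; q_3 = 0.43 × 0.62 × 3.25 = 0.8665 m³/s
w_4 = (23.1 − 20.8)/2 = 1.15 m; q_4 = 0.23 × 0.23 × 1.15 = 0.06084 m³/s
Q = Σ qᵢ = 8.483 m³/s
= 8.483 × 1000 = 8483 L/s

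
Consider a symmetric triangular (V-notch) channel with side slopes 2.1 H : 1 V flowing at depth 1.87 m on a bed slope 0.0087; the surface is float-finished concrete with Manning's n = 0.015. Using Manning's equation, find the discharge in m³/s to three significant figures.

40.8 m³/s

A = z·y² = 2.1×1.87² = 7.343 m²
P = 2y√(1+z²) = 2×1.87×√(1+2.1²) = 8.699 m
R = A/P = 7.343/8.699 = 0.8442 m
Q = (1/n)·A·R^(2/3)·S^(1/2) = (1/0.015) × 7.343 × 0.8442^(2/3) × 0.0087^(1/2) = 40.79 m³/s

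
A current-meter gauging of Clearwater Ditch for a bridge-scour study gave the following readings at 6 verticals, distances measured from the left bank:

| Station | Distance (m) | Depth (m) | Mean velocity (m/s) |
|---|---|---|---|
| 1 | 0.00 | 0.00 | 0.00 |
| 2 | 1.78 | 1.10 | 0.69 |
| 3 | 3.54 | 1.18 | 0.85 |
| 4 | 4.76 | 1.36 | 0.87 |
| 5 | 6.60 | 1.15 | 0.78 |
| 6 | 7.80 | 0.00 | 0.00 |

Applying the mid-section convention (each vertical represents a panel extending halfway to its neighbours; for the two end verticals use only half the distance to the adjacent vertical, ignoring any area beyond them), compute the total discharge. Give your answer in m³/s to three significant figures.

6.01 m³/s

w_2 = (3.54 − 0.00)/2 = 1.77 m; q_2 = 0.69 × 1.10 × 1.77 = 1.343 m³/s
w_3 = (4.76 − 1.78)/2 = 1.49 m; q_3 = 0.85 × 1.18 × 1.49 = 1.494 m³/s
w_4 = (6.60 − 3.54)/2 = 1.53 m; q_4 = 0.87 × 1.36 × 1.53 = 1.810 m³/s
w_5 = (7.80 − 4.76)/2 = 1.52 m; q_5 = 0.78 × 1.15 × 1.52 = 1.363 m³/s
Stations 1, 6 contribute zero (depth or velocity is 0).
Q = Σ qᵢ = 6.012 m³/s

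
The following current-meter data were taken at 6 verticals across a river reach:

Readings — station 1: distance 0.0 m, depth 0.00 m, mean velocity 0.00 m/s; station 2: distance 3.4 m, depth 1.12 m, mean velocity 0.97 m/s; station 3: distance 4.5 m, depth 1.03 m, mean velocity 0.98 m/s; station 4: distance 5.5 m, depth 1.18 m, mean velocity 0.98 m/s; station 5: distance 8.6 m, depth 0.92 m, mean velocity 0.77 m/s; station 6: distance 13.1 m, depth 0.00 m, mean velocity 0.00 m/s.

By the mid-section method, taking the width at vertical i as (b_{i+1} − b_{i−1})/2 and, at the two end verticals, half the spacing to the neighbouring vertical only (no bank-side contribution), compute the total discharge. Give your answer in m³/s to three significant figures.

8.57 m³/s

w_2 = (4.5 − 0.0)/2 = 2.25 m; q_2 = 0.97 × 1.12 × 2.25 = 2.444 m³/s
w_3 = (5.5 − 3.4)/2 = 1.05 m; q_3 = 0.98 × 1.03 × 1.05 = 1.060 m³/s
w_4 = (8.6 − 4.5)/2 = 2.05 m; q_4 = 0.98 × 1.18 × 2.05 = 2.371 m³/s
w_5 = (13.1 − 5.5)/2 = 3.8 m; q_5 = 0.77 × 0.92 × 3.8 = 2.692 m³/s
Stations 1, 6 contribute zero (depth or velocity is 0).
Q = Σ qᵢ = 8.567 m³/s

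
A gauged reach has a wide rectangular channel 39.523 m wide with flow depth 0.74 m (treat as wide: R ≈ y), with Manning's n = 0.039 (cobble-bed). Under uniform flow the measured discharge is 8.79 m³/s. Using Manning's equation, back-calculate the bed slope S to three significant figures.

A = b·y = 39.523 × 0.74 = 29.25 m²
Wide channel: R ≈ y = 0.74 m
S = (Q·n / (1·A·R^(2/3)))² = (8.79×0.039 / (1×29.25×0.8181))² = 0.0002053

0.000205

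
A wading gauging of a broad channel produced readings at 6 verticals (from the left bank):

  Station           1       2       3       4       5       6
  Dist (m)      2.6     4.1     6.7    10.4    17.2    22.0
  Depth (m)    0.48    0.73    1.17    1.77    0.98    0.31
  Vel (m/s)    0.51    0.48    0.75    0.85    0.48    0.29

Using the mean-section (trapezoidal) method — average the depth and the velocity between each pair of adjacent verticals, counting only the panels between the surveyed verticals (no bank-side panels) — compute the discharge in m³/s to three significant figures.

13.7 m³/s

Panel 1-2: Δb = 1.5 m, d̄ = (0.48+0.73)/2 = 0.605, v̄ = (0.51+0.48)/2 = 0.495 → q = 1.5×0.605×0.495 = 0.4492 m³/s
Panel 2-3: Δb = 2.6 m, d̄ = (0.73+1.17)/2 = 0.95, v̄ = (0.48+0.75)/2 = 0.615 → q = 2.6×0.95×0.615 = 1.519 m³/s
Panel 3-4: Δb = 3.7 m, d̄ = (1.17+1.77)/2 = 1.47, v̄ = (0.75+0.85)/2 = 0.8 → q = 3.7×1.47×0.8 = 4.351 m³/s
Panel 4-5: Δb = 6.8 m, d̄ = (1.77+0.98)/2 = 1.375, v̄ = (0.85+0.48)/2 = 0.665 → q = 6.8×1.375×0.665 = 6.218 m³/s
Panel 5-6: Δb = 4.8 m, d̄ = (0.98+0.31)/2 = 0.645, v̄ = (0.48+0.29)/2 = 0.385 → q = 4.8×0.645×0.385 = 1.192 m³/s
Q = Σ q = 13.73 m³/s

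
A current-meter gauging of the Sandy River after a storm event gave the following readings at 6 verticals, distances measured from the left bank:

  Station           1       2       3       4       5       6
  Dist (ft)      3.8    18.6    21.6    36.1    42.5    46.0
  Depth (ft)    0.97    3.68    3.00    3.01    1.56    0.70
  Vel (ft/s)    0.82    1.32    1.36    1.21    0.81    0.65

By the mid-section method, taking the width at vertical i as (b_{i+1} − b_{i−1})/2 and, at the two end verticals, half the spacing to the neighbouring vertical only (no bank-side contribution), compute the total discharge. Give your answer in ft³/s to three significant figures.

w_1 = (18.6 − 3.8)/2 = 7.4 ft; q_1 = 0.82 × 0.97 × 7.4 = 5.886 ft³/s
w_2 = (21.6 − 3.8)/2 = 8.9 ft; q_2 = 1.32 × 3.68 × 8.9 = 43.23 ft³/s
w_3 = (36.1 − 18.6)/2 = 8.75 ft; q_3 = 1.36 × 3.00 × 8.75 = 35.70 ft³/s
w_4 = (42.5 − 21.6)/2 = 10.45 ft; q_4 = 1.21 × 3.01 × 10.45 = 38.06 ft³/s
w_5 = (46.0 − 36.1)/2 = 4.95 ft; q_5 = 0.81 × 1.56 × 4.95 = 6.255 ft³/s
w_6 = (46.0 − 42.5)/2 = 1.75 ft; q_6 = 0.65 × 0.70 × 1.75 = 0.7963 ft³/s
Q = Σ qᵢ = 129.9 ft³/s

130 ft³/s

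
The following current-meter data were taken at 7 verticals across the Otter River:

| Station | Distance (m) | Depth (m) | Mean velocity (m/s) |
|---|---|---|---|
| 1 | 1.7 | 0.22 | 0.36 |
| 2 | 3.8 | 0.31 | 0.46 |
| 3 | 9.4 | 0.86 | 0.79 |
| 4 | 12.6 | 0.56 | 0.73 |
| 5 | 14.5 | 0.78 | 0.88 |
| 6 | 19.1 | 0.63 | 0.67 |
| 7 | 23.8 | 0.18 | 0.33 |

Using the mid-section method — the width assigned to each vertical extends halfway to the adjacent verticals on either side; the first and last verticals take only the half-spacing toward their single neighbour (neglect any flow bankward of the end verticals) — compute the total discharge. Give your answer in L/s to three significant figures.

w_1 = (3.8 − 1.7)/2 = 1.05 m; q_1 = 0.36 × 0.22 × 1.05 = 0.08316 m³/s
w_2 = (9.4 − 1.7)/2 = 3.85 m; q_2 = 0.46 × 0.31 × 3.85 = 0.5490 m³/s
w_3 = (12.6 − 3.8)/2 = 4.4 m; q_3 = 0.79 × 0.86 × 4.4 = 2.989 m³/s
w_4 = (14.5 − 9.4)/2 = 2.55 m; q_4 = 0.73 × 0.56 × 2.55 = 1.042 m³/s
w_5 = (19.1 − 12.6)/2 = 3.25 m; q_5 = 0.88 × 0.78 × 3.25 = 2.231 m³/s
w_6 = (23.8 − 14.5)/2 = 4.65 m; q_6 = 0.67 × 0.63 × 4.65 = 1.963 m³/s
w_7 = (23.8 − 19.1)/2 = 2.35 m; q_7 = 0.33 × 0.18 × 2.35 = 0.1396 m³/s
Q = Σ qᵢ = 8.997 m³/s
= 8.997 × 1000 = 8997 L/s

9000 L/s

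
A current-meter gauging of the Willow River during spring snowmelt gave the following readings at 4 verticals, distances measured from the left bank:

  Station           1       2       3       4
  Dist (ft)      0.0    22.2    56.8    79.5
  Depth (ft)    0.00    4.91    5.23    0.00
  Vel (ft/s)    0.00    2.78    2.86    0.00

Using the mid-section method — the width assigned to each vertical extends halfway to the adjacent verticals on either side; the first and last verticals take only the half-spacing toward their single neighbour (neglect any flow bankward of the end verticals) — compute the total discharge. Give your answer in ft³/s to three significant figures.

w_2 = (56.8 − 0.0)/2 = 28.4 ft; q_2 = 2.78 × 4.91 × 28.4 = 387.7 ft³/s
w_3 = (79.5 − 22.2)/2 = 28.65 ft; q_3 = 2.86 × 5.23 × 28.65 = 428.5 ft³/s
Stations 1, 4 contribute zero (depth or velocity is 0).
Q = Σ qᵢ = 816.2 ft³/s

816 ft³/s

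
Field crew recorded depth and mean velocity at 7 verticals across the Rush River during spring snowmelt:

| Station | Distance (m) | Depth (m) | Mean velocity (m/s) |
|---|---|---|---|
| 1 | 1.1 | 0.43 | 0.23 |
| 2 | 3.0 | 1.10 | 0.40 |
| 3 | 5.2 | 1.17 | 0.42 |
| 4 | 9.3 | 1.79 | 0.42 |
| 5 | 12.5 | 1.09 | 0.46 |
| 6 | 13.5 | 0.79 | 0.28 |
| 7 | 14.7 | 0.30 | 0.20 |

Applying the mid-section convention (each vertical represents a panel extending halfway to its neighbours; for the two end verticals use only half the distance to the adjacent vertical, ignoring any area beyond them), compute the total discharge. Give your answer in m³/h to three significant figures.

w_1 = (3.0 − 1.1)/2 = 0.95 m; q_1 = 0.23 × 0.43 × 0.95 = 0.09396 m³/s
w_2 = (5.2 − 1.1)/2 = 2.05 m; q_2 = 0.40 × 1.10 × 2.05 = 0.9020 m³/s
w_3 = (9.3 − 3.0)/2 = 3.15 m; q_3 = 0.42 × 1.17 × 3.15 = 1.548 m³/s
w_4 = (12.5 − 5.2)/2 = 3.65 m; q_4 = 0.42 × 1.79 × 3.65 = 2.744 m³/s
w_5 = (13.5 − 9.3)/2 = 2.1 m; q_5 = 0.46 × 1.09 × 2.1 = 1.053 m³/s
w_6 = (14.7 − 12.5)/2 = 1.1 m; q_6 = 0.28 × 0.79 × 1.1 = 0.2433 m³/s
w_7 = (14.7 − 13.5)/2 = 0.6 m; q_7 = 0.20 × 0.30 × 0.6 = 0.03600 m³/s
Q = Σ qᵢ = 6.620 m³/s
= 6.620 × 3600 = 23830 m³/h

23800 m³/h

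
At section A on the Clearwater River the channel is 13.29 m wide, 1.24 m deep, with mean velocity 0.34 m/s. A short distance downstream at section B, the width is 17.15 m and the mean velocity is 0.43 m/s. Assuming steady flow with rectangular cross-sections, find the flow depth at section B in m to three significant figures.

Q = A₁V₁ = (13.29×1.24) × 0.34 = 5.603 m³/s
d₂ = Q/(b₂ V₂) = 5.603/(17.15×0.43) = 0.7598 m

0.760 m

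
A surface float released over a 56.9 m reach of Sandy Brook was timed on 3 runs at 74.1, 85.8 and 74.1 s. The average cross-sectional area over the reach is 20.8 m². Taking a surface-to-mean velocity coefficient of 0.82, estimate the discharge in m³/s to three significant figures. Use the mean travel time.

t̄ = (74.1 + 85.8 + 74.1) / 3 = 78 s
v_surface = L / t̄ = 56.9 / 78 = 0.7295 m/s
v_mean = 0.82 × 0.7295 = 0.5982 m/s
Q = A × v_mean = 20.8 × 0.5982 = 12.44 m³/s

12.4 m³/s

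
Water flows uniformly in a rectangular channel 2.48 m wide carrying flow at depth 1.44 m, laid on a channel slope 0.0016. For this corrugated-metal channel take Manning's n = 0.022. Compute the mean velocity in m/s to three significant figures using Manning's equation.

1.39 m/s

A = b·y = 2.48 × 1.44 = 3.571 m²
P = b + 2y = 2.48 + 2×1.44 = 5.360 m
R = A/P = 3.571/5.360 = 0.6663 m
Q = (1/n)·A·R^(2/3)·S^(1/2) = (1/0.022) × 3.571 × 0.6663^(2/3) × 0.0016^(1/2) = 4.953 m³/s
V = Q/A = 4.953/3.571 = 1.387 m/s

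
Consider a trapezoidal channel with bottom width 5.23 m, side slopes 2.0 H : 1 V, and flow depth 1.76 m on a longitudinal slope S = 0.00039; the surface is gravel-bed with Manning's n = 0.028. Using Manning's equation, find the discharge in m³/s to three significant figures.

A = (b + z·y)·y = (5.23 + 2.0×1.76)×1.76 = 15.40 m²
P = b + 2y√(1+z²) = 5.23 + 2×1.76×√(1+2.0²) = 13.10 m
R = A/P = 15.40/13.10 = 1.175 m
Q = (1/n)·A·R^(2/3)·S^(1/2) = (1/0.028) × 15.40 × 1.175^(2/3) × 0.00039^(1/2) = 12.10 m³/s

12.1 m³/s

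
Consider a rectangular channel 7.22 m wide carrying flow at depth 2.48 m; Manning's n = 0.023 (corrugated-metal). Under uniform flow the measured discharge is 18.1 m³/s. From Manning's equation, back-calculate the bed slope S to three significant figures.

0.000323

A = b·y = 7.22 × 2.48 = 17.91 m²
P = b + 2y = 7.22 + 2×2.48 = 12.18 m
R = A/P = 17.91/12.18 = 1.470 m
S = (Q·n / (1·A·R^(2/3)))² = (18.1×0.023 / (1×17.91×1.293))² = 0.0003234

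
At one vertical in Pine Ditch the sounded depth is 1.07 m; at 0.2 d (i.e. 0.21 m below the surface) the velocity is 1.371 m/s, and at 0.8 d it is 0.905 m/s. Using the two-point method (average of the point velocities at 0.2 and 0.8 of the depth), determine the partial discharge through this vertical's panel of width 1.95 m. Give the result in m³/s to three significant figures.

2.37 m³/s

v̄ = (1.371 + 0.905) / 2 = 1.138 m/s
q = v̄ × d × w = 1.138 × 1.07 × 1.95 = 2.374 m³/s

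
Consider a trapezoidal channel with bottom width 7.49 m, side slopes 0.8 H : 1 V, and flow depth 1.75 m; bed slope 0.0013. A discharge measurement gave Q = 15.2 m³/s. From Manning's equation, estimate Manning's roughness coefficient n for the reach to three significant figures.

0.0439

A = (b + z·y)·y = (7.49 + 0.8×1.75)×1.75 = 15.56 m²
P = b + 2y√(1+z²) = 7.49 + 2×1.75×√(1+0.8²) = 11.97 m
R = A/P = 15.56/11.97 = 1.299 m
n = (1/Q)·A·R^(2/3)·S^(1/2) = (1/15.2) × 15.56 × 1.191 × 0.03606 = 0.04395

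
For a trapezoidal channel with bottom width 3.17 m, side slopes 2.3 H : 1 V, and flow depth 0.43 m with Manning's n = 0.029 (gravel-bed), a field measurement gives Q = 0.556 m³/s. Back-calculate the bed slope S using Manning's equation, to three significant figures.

A = (b + z·y)·y = (3.17 + 2.3×0.43)×0.43 = 1.788 m²
P = b + 2y√(1+z²) = 3.17 + 2×0.43×√(1+2.3²) = 5.327 m
R = A/P = 1.788/5.327 = 0.3357 m
S = (Q·n / (1·A·R^(2/3)))² = (0.556×0.029 / (1×1.788×0.4830))² = 0.0003484

0.000348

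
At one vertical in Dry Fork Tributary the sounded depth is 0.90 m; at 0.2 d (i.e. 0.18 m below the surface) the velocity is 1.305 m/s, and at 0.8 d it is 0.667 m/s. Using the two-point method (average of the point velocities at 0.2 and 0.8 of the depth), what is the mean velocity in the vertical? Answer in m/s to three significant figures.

v̄ = (1.305 + 0.667) / 2 = 0.9860 m/s

0.986 m/s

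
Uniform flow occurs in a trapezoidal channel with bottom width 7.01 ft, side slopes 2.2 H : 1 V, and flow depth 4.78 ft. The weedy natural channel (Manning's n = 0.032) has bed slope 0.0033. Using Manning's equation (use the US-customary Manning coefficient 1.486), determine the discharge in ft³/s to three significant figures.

A = (b + z·y)·y = (7.01 + 2.2×4.78)×4.78 = 83.77 ft²
P = b + 2y√(1+z²) = 7.01 + 2×4.78×√(1+2.2²) = 30.11 ft
R = A/P = 83.77/30.11 = 2.782 ft
Q = (1.486/n)·A·R^(2/3)·S^(1/2) = (1.486/0.032) × 83.77 × 2.782^(2/3) × 0.0033^(1/2) = 442.1 ft³/s

442 ft³/s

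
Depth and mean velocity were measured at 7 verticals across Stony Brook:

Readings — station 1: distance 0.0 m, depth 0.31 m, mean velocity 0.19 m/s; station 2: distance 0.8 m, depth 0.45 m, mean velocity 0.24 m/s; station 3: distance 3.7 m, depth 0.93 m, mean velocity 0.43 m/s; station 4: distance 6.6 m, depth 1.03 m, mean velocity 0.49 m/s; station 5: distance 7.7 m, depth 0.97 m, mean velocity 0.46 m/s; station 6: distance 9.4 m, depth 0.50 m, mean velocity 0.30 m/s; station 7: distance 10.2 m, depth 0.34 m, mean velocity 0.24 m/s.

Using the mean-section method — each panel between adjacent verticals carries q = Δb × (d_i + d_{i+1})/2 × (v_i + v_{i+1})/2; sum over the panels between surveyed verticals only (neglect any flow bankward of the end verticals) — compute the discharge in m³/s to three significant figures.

Panel 1-2: Δb = 0.8 m, d̄ = (0.31+0.45)/2 = 0.38, v̄ = (0.19+0.24)/2 = 0.215 → q = 0.8×0.38×0.215 = 0.06536 m³/s
Panel 2-3: Δb = 2.9 m, d̄ = (0.45+0.93)/2 = 0.69, v̄ = (0.24+0.43)/2 = 0.335 → q = 2.9×0.69×0.335 = 0.6703 m³/s
Panel 3-4: Δb = 2.9 m, d̄ = (0.93+1.03)/2 = 0.98, v̄ = (0.43+0.49)/2 = 0.46 → q = 2.9×0.98×0.46 = 1.307 m³/s
Panel 4-5: Δb = 1.1 m, d̄ = (1.03+0.97)/2 = 1, v̄ = (0.49+0.46)/2 = 0.475 → q = 1.1×1×0.475 = 0.5225 m³/s
Panel 5-6: Δb = 1.7 m, d̄ = (0.97+0.50)/2 = 0.735, v̄ = (0.46+0.30)/2 = 0.38 → q = 1.7×0.735×0.38 = 0.4748 m³/s
Panel 6-7: Δb = 0.8 m, d̄ = (0.50+0.34)/2 = 0.42, v̄ = (0.30+0.24)/2 = 0.27 → q = 0.8×0.42×0.27 = 0.09072 m³/s
Q = Σ q = 3.131 m³/s

3.13 m³/s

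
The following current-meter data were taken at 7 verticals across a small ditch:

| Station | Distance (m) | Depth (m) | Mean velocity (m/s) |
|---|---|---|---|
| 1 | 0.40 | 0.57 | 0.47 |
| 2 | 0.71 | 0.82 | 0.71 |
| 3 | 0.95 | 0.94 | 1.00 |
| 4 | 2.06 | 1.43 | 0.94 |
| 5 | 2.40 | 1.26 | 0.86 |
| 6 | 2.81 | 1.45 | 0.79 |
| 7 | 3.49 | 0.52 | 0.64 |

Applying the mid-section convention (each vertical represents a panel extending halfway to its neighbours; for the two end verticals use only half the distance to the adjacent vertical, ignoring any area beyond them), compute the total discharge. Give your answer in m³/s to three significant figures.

2.95 m³/s

w_1 = (0.71 − 0.40)/2 = 0.155 m; q_1 = 0.47 × 0.57 × 0.155 = 0.04152 m³/s
w_2 = (0.95 − 0.40)/2 = 0.275 m; q_2 = 0.71 × 0.82 × 0.275 = 0.1601 m³/s
w_3 = (2.06 − 0.71)/2 = 0.675 m; q_3 = 1.00 × 0.94 × 0.675 = 0.6345 m³/s
w_4 = (2.40 − 0.95)/2 = 0.725 m; q_4 = 0.94 × 1.43 × 0.725 = 0.9745 m³/s
w_5 = (2.81 − 2.06)/2 = 0.375 m; q_5 = 0.86 × 1.26 × 0.375 = 0.4064 m³/s
w_6 = (3.49 − 2.40)/2 = 0.545 m; q_6 = 0.79 × 1.45 × 0.545 = 0.6243 m³/s
w_7 = (3.49 − 2.81)/2 = 0.34 m; q_7 = 0.64 × 0.52 × 0.34 = 0.1132 m³/s
Q = Σ qᵢ = 2.954 m³/s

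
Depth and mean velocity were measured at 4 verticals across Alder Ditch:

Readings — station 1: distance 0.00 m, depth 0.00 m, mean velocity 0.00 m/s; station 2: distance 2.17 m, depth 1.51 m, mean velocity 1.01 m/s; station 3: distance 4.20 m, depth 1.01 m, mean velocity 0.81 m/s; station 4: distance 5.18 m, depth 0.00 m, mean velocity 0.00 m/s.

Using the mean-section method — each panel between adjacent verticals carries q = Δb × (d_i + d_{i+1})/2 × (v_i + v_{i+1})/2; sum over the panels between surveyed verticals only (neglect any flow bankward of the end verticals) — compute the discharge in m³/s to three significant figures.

Panel 1-2: Δb = 2.17 m, d̄ = (0.00+1.51)/2 = 0.755, v̄ = (0.00+1.01)/2 = 0.505 → q = 2.17×0.755×0.505 = 0.8274 m³/s
Panel 2-3: Δb = 2.03 m, d̄ = (1.51+1.01)/2 = 1.26, v̄ = (1.01+0.81)/2 = 0.91 → q = 2.03×1.26×0.91 = 2.328 m³/s
Panel 3-4: Δb = 0.98 m, d̄ = (1.01+0.00)/2 = 0.505, v̄ = (0.81+0.00)/2 = 0.405 → q = 0.98×0.505×0.405 = 0.2004 m³/s
Q = Σ q = 3.355 m³/s

3.36 m³/s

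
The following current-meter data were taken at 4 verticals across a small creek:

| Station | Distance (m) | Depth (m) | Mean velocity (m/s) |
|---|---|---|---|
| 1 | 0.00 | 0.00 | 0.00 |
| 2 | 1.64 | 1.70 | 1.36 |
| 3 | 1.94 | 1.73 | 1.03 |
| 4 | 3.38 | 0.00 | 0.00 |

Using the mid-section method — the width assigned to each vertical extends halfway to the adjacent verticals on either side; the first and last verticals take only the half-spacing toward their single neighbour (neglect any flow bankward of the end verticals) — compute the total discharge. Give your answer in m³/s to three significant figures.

w_2 = (1.94 − 0.00)/2 = 0.97 m; q_2 = 1.36 × 1.70 × 0.97 = 2.243 m³/s
w_3 = (3.38 − 1.64)/2 = 0.87 m; q_3 = 1.03 × 1.73 × 0.87 = 1.550 m³/s
Stations 1, 4 contribute zero (depth or velocity is 0).
Q = Σ qᵢ = 3.793 m³/s

3.79 m³/s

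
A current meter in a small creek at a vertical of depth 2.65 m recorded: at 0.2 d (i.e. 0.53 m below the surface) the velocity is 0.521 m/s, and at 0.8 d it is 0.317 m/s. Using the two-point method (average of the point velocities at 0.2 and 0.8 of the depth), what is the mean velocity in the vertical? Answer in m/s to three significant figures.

v̄ = (0.521 + 0.317) / 2 = 0.4190 m/s

0.419 m/s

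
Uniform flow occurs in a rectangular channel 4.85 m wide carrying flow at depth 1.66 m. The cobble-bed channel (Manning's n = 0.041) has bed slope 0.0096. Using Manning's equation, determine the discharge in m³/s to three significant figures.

A = b·y = 4.85 × 1.66 = 8.051 m²
P = b + 2y = 4.85 + 2×1.66 = 8.170 m
R = A/P = 8.051/8.170 = 0.9854 m
Q = (1/n)·A·R^(2/3)·S^(1/2) = (1/0.041) × 8.051 × 0.9854^(2/3) × 0.0096^(1/2) = 19.05 m³/s

19.1 m³/s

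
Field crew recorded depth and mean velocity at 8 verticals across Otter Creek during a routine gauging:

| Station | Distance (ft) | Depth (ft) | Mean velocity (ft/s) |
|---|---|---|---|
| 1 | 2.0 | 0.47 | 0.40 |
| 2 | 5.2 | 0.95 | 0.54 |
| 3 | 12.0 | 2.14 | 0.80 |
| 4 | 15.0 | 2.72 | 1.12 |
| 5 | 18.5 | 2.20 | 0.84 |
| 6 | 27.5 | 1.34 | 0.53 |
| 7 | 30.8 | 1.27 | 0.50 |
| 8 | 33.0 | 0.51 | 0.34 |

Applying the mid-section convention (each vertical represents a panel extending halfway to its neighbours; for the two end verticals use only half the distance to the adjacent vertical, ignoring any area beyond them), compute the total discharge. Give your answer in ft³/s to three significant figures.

w_1 = (5.2 − 2.0)/2 = 1.6 ft; q_1 = 0.40 × 0.47 × 1.6 = 0.3008 ft³/s
w_2 = (12.0 − 2.0)/2 = 5 ft; q_2 = 0.54 × 0.95 × 5 = 2.565 ft³/s
w_3 = (15.0 − 5.2)/2 = 4.9 ft; q_3 = 0.80 × 2.14 × 4.9 = 8.389 ft³/s
w_4 = (18.5 − 12.0)/2 = 3.25 ft; q_4 = 1.12 × 2.72 × 3.25 = 9.901 ft³/s
w_5 = (27.5 − 15.0)/2 = 6.25 ft; q_5 = 0.84 × 2.20 × 6.25 = 11.55 ft³/s
w_6 = (30.8 − 18.5)/2 = 6.15 ft; q_6 = 0.53 × 1.34 × 6.15 = 4.368 ft³/s
w_7 = (33.0 − 27.5)/2 = 2.75 ft; q_7 = 0.50 × 1.27 × 2.75 = 1.746 ft³/s
w_8 = (33.0 − 30.8)/2 = 1.1 ft; q_8 = 0.34 × 0.51 × 1.1 = 0.1907 ft³/s
Q = Σ qᵢ = 39.01 ft³/s

39.0 ft³/s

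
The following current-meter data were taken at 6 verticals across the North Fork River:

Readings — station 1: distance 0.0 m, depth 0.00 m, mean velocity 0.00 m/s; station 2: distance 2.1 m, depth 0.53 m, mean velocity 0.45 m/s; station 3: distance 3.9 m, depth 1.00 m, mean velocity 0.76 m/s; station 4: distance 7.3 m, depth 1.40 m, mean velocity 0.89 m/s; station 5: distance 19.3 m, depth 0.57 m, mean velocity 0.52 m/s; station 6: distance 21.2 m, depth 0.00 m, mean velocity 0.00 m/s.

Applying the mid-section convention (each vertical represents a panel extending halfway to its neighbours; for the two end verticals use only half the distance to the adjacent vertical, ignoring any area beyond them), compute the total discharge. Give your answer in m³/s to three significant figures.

14.1 m³/s

w_2 = (3.9 − 0.0)/2 = 1.95 m; q_2 = 0.45 × 0.53 × 1.95 = 0.4651 m³/s
w_3 = (7.3 − 2.1)/2 = 2.6 m; q_3 = 0.76 × 1.00 × 2.6 = 1.976 m³/s
w_4 = (19.3 − 3.9)/2 = 7.7 m; q_4 = 0.89 × 1.40 × 7.7 = 9.594 m³/s
w_5 = (21.2 − 7.3)/2 = 6.95 m; q_5 = 0.52 × 0.57 × 6.95 = 2.060 m³/s
Stations 1, 6 contribute zero (depth or velocity is 0).
Q = Σ qᵢ = 14.10 m³/s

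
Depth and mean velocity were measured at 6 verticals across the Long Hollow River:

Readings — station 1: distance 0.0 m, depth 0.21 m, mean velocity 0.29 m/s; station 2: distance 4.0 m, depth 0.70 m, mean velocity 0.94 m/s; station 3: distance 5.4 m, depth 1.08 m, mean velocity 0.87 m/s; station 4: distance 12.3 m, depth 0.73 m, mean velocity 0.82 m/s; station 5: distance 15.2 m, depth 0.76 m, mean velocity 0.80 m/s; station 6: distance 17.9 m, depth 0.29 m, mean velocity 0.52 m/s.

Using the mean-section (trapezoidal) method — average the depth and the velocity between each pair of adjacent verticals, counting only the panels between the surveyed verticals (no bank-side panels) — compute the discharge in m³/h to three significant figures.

36800 m³/h

Panel 1-2: Δb = 4 m, d̄ = (0.21+0.70)/2 = 0.455, v̄ = (0.29+0.94)/2 = 0.615 → q = 4×0.455×0.615 = 1.119 m³/s
Panel 2-3: Δb = 1.4 m, d̄ = (0.70+1.08)/2 = 0.89, v̄ = (0.94+0.87)/2 = 0.905 → q = 1.4×0.89×0.905 = 1.128 m³/s
Panel 3-4: Δb = 6.9 m, d̄ = (1.08+0.73)/2 = 0.905, v̄ = (0.87+0.82)/2 = 0.845 → q = 6.9×0.905×0.845 = 5.277 m³/s
Panel 4-5: Δb = 2.9 m, d̄ = (0.73+0.76)/2 = 0.745, v̄ = (0.82+0.80)/2 = 0.81 → q = 2.9×0.745×0.81 = 1.750 m³/s
Panel 5-6: Δb = 2.7 m, d̄ = (0.76+0.29)/2 = 0.525, v̄ = (0.80+0.52)/2 = 0.66 → q = 2.7×0.525×0.66 = 0.9356 m³/s
Q = Σ q = 10.21 m³/s
= 10.21 × 3600 = 36750 m³/h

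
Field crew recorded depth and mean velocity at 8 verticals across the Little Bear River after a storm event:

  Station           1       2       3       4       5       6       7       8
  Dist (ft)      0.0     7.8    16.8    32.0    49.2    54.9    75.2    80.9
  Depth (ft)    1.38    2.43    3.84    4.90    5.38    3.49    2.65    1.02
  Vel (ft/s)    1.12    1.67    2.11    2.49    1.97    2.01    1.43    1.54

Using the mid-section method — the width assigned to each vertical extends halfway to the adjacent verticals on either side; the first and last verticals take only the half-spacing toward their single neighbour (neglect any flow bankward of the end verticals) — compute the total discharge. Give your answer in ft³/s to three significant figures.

602 ft³/s

w_1 = (7.8 − 0.0)/2 = 3.9 ft; q_1 = 1.12 × 1.38 × 3.9 = 6.028 ft³/s
w_2 = (16.8 − 0.0)/2 = 8.4 ft; q_2 = 1.67 × 2.43 × 8.4 = 34.09 ft³/s
w_3 = (32.0 − 7.8)/2 = 12.1 ft; q_3 = 2.11 × 3.84 × 12.1 = 98.04 ft³/s
w_4 = (49.2 − 16.8)/2 = 16.2 ft; q_4 = 2.49 × 4.90 × 16.2 = 197.7 ft³/s
w_5 = (54.9 − 32.0)/2 = 11.45 ft; q_5 = 1.97 × 5.38 × 11.45 = 121.4 ft³/s
w_6 = (75.2 − 49.2)/2 = 13 ft; q_6 = 2.01 × 3.49 × 13 = 91.19 ft³/s
w_7 = (80.9 − 54.9)/2 = 13 ft; q_7 = 1.43 × 2.65 × 13 = 49.26 ft³/s
w_8 = (80.9 − 75.2)/2 = 2.85 ft; q_8 = 1.54 × 1.02 × 2.85 = 4.477 ft³/s
Q = Σ qᵢ = 602.1 ft³/s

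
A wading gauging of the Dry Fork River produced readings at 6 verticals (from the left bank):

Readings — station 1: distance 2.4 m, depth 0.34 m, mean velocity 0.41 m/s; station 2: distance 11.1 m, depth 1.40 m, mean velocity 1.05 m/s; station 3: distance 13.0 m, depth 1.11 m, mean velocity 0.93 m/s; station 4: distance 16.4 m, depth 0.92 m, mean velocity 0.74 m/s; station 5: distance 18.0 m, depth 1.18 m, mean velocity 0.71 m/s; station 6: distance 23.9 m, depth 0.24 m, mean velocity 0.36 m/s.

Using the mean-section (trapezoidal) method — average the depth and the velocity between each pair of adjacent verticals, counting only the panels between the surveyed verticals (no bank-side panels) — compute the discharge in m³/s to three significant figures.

14.2 m³/s

Panel 1-2: Δb = 8.7 m, d̄ = (0.34+1.40)/2 = 0.87, v̄ = (0.41+1.05)/2 = 0.73 → q = 8.7×0.87×0.73 = 5.525 m³/s
Panel 2-3: Δb = 1.9 m, d̄ = (1.40+1.11)/2 = 1.255, v̄ = (1.05+0.93)/2 = 0.99 → q = 1.9×1.255×0.99 = 2.361 m³/s
Panel 3-4: Δb = 3.4 m, d̄ = (1.11+0.92)/2 = 1.015, v̄ = (0.93+0.74)/2 = 0.835 → q = 3.4×1.015×0.835 = 2.882 m³/s
Panel 4-5: Δb = 1.6 m, d̄ = (0.92+1.18)/2 = 1.05, v̄ = (0.74+0.71)/2 = 0.725 → q = 1.6×1.05×0.725 = 1.218 m³/s
Panel 5-6: Δb = 5.9 m, d̄ = (1.18+0.24)/2 = 0.71, v̄ = (0.71+0.36)/2 = 0.535 → q = 5.9×0.71×0.535 = 2.241 m³/s
Q = Σ q = 14.23 m³/s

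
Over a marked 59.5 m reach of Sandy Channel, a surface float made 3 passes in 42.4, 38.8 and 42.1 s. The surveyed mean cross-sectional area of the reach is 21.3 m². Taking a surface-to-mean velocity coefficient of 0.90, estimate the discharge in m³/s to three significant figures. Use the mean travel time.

27.8 m³/s

t̄ = (42.4 + 38.8 + 42.1) / 3 = 41.1 s
v_surface = L / t̄ = 59.5 / 41.1 = 1.448 m/s
v_mean = 0.90 × 1.448 = 1.303 m/s
Q = A × v_mean = 21.3 × 1.303 = 27.75 m³/s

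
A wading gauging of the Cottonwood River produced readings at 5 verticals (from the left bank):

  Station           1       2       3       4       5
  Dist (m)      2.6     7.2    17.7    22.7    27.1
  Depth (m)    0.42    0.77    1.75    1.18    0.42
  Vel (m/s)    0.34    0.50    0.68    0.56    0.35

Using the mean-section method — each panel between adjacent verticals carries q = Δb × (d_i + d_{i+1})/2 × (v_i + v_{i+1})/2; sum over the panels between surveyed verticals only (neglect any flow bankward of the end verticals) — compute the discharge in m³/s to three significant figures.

15.1 m³/s

Panel 1-2: Δb = 4.6 m, d̄ = (0.42+0.77)/2 = 0.595, v̄ = (0.34+0.50)/2 = 0.42 → q = 4.6×0.595×0.42 = 1.150 m³/s
Panel 2-3: Δb = 10.5 m, d̄ = (0.77+1.75)/2 = 1.26, v̄ = (0.50+0.68)/2 = 0.59 → q = 10.5×1.26×0.59 = 7.806 m³/s
Panel 3-4: Δb = 5 m, d̄ = (1.75+1.18)/2 = 1.465, v̄ = (0.68+0.56)/2 = 0.62 → q = 5×1.465×0.62 = 4.542 m³/s
Panel 4-5: Δb = 4.4 m, d̄ = (1.18+0.42)/2 = 0.8, v̄ = (0.56+0.35)/2 = 0.455 → q = 4.4×0.8×0.455 = 1.602 m³/s
Q = Σ q = 15.10 m³/s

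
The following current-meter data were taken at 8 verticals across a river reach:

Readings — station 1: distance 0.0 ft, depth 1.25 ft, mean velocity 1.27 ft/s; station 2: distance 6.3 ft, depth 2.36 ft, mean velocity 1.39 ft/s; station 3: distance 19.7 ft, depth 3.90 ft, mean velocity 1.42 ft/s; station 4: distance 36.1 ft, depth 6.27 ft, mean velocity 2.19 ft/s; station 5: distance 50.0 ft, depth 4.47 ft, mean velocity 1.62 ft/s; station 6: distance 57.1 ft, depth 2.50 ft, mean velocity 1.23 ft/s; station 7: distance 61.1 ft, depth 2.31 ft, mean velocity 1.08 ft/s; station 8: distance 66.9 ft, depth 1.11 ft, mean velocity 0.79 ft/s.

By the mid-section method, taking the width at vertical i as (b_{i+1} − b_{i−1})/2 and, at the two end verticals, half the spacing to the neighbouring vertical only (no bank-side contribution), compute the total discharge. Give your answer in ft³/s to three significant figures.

436 ft³/s

w_1 = (6.3 − 0.0)/2 = 3.15 ft; q_1 = 1.27 × 1.25 × 3.15 = 5.001 ft³/s
w_2 = (19.7 − 0.0)/2 = 9.85 ft; q_2 = 1.39 × 2.36 × 9.85 = 32.31 ft³/s
w_3 = (36.1 − 6.3)/2 = 14.9 ft; q_3 = 1.42 × 3.90 × 14.9 = 82.52 ft³/s
w_4 = (50.0 − 19.7)/2 = 15.15 ft; q_4 = 2.19 × 6.27 × 15.15 = 208.0 ft³/s
w_5 = (57.1 − 36.1)/2 = 10.5 ft; q_5 = 1.62 × 4.47 × 10.5 = 76.03 ft³/s
w_6 = (61.1 − 50.0)/2 = 5.55 ft; q_6 = 1.23 × 2.50 × 5.55 = 17.07 ft³/s
w_7 = (66.9 − 57.1)/2 = 4.9 ft; q_7 = 1.08 × 2.31 × 4.9 = 12.22 ft³/s
w_8 = (66.9 − 61.1)/2 = 2.9 ft; q_8 = 0.79 × 1.11 × 2.9 = 2.543 ft³/s
Q = Σ qᵢ = 435.7 ft³/s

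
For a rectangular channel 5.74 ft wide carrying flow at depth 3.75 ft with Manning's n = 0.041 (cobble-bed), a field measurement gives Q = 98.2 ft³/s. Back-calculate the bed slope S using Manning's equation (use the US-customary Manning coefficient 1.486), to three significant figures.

A = b·y = 5.74 × 3.75 = 21.53 ft²
P = b + 2y = 5.74 + 2×3.75 = 13.24 ft
R = A/P = 21.53/13.24 = 1.626 ft
S = (Q·n / (1.486·A·R^(2/3)))² = (98.2×0.041 / (1.486×21.53×1.383))² = 0.008288

0.00829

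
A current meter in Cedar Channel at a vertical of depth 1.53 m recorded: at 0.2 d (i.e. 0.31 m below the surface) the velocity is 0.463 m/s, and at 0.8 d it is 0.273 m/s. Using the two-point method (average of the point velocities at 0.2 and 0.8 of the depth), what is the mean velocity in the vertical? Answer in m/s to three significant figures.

v̄ = (0.463 + 0.273) / 2 = 0.3680 m/s

0.368 m/s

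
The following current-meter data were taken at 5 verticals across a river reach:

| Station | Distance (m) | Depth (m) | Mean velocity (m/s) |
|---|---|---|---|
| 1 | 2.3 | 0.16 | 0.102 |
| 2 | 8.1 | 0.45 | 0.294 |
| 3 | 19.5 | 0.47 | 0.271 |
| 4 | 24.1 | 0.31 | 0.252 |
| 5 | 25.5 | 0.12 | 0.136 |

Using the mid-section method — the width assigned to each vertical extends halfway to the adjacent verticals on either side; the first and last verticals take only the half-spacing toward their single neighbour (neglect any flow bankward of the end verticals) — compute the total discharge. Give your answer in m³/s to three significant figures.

2.45 m³/s

w_1 = (8.1 − 2.3)/2 = 2.9 m; q_1 = 0.102 × 0.16 × 2.9 = 0.04733 m³/s
w_2 = (19.5 − 2.3)/2 = 8.6 m; q_2 = 0.294 × 0.45 × 8.6 = 1.138 m³/s
w_3 = (24.1 − 8.1)/2 = 8 m; q_3 = 0.271 × 0.47 × 8 = 1.019 m³/s
w_4 = (25.5 − 19.5)/2 = 3 m; q_4 = 0.252 × 0.31 × 3 = 0.2344 m³/s
w_5 = (25.5 − 24.1)/2 = 0.7 m; q_5 = 0.136 × 0.12 × 0.7 = 0.01142 m³/s
Q = Σ qᵢ = 2.450 m³/s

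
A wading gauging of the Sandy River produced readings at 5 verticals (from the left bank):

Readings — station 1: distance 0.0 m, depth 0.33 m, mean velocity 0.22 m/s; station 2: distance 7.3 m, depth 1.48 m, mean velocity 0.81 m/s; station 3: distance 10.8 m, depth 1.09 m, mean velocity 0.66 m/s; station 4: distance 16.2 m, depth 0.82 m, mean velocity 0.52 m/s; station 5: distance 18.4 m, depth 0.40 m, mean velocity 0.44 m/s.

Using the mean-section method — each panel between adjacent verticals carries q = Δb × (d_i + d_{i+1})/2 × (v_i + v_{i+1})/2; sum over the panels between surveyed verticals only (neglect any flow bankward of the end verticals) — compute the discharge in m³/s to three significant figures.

10.4 m³/s

Panel 1-2: Δb = 7.3 m, d̄ = (0.33+1.48)/2 = 0.905, v̄ = (0.22+0.81)/2 = 0.515 → q = 7.3×0.905×0.515 = 3.402 m³/s
Panel 2-3: Δb = 3.5 m, d̄ = (1.48+1.09)/2 = 1.285, v̄ = (0.81+0.66)/2 = 0.735 → q = 3.5×1.285×0.735 = 3.306 m³/s
Panel 3-4: Δb = 5.4 m, d̄ = (1.09+0.82)/2 = 0.955, v̄ = (0.66+0.52)/2 = 0.59 → q = 5.4×0.955×0.59 = 3.043 m³/s
Panel 4-5: Δb = 2.2 m, d̄ = (0.82+0.40)/2 = 0.61, v̄ = (0.52+0.44)/2 = 0.48 → q = 2.2×0.61×0.48 = 0.6442 m³/s
Q = Σ q = 10.39 m³/s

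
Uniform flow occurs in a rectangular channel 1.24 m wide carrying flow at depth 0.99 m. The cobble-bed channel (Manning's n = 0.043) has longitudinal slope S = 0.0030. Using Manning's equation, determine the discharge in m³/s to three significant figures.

A = b·y = 1.24 × 0.99 = 1.228 m²
P = b + 2y = 1.24 + 2×0.99 = 3.220 m
R = A/P = 1.228/3.220 = 0.3812 m
Q = (1/n)·A·R^(2/3)·S^(1/2) = (1/0.043) × 1.228 × 0.3812^(2/3) × 0.0030^(1/2) = 0.8221 m³/s

0.822 m³/s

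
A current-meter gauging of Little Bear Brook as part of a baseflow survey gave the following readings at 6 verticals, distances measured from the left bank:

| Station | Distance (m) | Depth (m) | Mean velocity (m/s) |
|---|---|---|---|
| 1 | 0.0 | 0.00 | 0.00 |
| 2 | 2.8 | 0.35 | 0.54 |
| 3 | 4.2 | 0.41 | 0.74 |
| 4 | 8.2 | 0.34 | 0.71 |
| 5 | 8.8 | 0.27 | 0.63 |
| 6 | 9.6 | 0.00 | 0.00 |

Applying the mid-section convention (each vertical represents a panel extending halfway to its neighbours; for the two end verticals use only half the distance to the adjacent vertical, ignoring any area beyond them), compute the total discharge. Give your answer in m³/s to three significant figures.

w_2 = (4.2 − 0.0)/2 = 2.1 m; q_2 = 0.54 × 0.35 × 2.1 = 0.3969 m³/s
w_3 = (8.2 − 2.8)/2 = 2.7 m; q_3 = 0.74 × 0.41 × 2.7 = 0.8192 m³/s
w_4 = (8.8 − 4.2)/2 = 2.3 m; q_4 = 0.71 × 0.34 × 2.3 = 0.5552 m³/s
w_5 = (9.6 − 8.2)/2 = 0.7 m; q_5 = 0.63 × 0.27 × 0.7 = 0.1191 m³/s
Stations 1, 6 contribute zero (depth or velocity is 0).
Q = Σ qᵢ = 1.890 m³/s

1.89 m³/s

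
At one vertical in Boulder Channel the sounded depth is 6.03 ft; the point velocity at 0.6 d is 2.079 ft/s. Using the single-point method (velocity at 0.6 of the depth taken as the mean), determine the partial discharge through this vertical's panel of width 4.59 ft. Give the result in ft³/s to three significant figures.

v̄ = v₀.₆ = 2.079 ft/s
q = v̄ × d × w = 2.079 × 6.03 × 4.59 = 57.54 ft³/s

57.5 ft³/s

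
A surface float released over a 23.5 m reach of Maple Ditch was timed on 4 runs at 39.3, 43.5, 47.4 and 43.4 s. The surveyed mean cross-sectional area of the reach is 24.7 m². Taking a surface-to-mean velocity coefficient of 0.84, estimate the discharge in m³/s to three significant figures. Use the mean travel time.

11.2 m³/s

t̄ = (39.3 + 43.5 + 47.4 + 43.4) / 4 = 43.4 s
v_surface = L / t̄ = 23.5 / 43.4 = 0.5415 m/s
v_mean = 0.84 × 0.5415 = 0.4548 m/s
Q = A × v_mean = 24.7 × 0.4548 = 11.23 m³/s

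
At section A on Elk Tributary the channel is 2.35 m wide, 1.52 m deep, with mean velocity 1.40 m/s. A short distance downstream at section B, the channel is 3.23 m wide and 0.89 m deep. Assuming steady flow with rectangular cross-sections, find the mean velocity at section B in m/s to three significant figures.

Q = A₁V₁ = (2.35×1.52) × 1.40 = 5.001 m³/s
A₂ = 3.23 × 0.89 = 2.875 m²
V₂ = Q/A₂ = 5.001/2.875 = 1.740 m/s

1.74 m/s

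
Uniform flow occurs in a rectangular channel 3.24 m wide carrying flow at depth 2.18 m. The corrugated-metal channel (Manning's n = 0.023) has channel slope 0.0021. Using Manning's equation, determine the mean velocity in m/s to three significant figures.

A = b·y = 3.24 × 2.18 = 7.063 m²
P = b + 2y = 3.24 + 2×2.18 = 7.600 m
R = A/P = 7.063/7.600 = 0.9294 m
Q = (1/n)·A·R^(2/3)·S^(1/2) = (1/0.023) × 7.063 × 0.9294^(2/3) × 0.0021^(1/2) = 13.40 m³/s
V = Q/A = 13.40/7.063 = 1.897 m/s

1.90 m/s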